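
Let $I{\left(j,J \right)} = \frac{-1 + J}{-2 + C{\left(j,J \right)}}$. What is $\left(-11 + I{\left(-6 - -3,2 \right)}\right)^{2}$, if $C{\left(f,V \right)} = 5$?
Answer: $\frac{1024}{9} \approx 113.78$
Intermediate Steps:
$I{\left(j,J \right)} = - \frac{1}{3} + \frac{J}{3}$ ($I{\left(j,J \right)} = \frac{-1 + J}{-2 + 5} = \frac{-1 + J}{3} = \left(-1 + J\right) \frac{1}{3} = - \frac{1}{3} + \frac{J}{3}$)
$\left(-11 + I{\left(-6 - -3,2 \right)}\right)^{2} = \left(-11 + \left(- \frac{1}{3} + \frac{1}{3} \cdot 2\right)\right)^{2} = \left(-11 + \left(- \frac{1}{3} + \frac{2}{3}\right)\right)^{2} = \left(-11 + \frac{1}{3}\right)^{2} = \left(- \frac{32}{3}\right)^{2} = \frac{1024}{9}$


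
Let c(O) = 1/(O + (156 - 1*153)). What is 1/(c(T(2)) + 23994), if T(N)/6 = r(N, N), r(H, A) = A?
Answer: 15/359911 ≈ 4.1677e-5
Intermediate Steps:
T(N) = 6*N
c(O) = 1/(3 + O) (c(O) = 1/(O + (156 - 153)) = 1/(O + 3) = 1/(3 + O))
1/(c(T(2)) + 23994) = 1/(1/(3 + 6*2) + 23994) = 1/(1/(3 + 12) + 23994) = 1/(1/15 + 23994) = 1/(359911/15) = 15/359911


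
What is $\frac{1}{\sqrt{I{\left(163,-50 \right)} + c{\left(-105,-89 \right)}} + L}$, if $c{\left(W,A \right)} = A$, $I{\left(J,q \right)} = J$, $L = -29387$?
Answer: $- \frac{29387}{863595695} - \frac{\sqrt{74}}{863595695} \approx -3.4039 \cdot 10^{-5}$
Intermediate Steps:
$\frac{1}{\sqrt{I{\left(163,-50 \right)} + c{\left(-105,-89 \right)}} + L} = \frac{1}{\sqrt{163 - 89} - 29387} = \frac{1}{\sqrt{74} - 29387} = \frac{1}{-29387 + \sqrt{74}}$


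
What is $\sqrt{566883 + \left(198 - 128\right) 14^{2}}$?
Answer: $\sqrt{580603} \approx 761.97$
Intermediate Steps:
$\sqrt{566883 + \left(198 - 128\right) 14^{2}} = \sqrt{566883 + 70 \cdot 196} = \sqrt{566883 + 13720} = \sqrt{580603}$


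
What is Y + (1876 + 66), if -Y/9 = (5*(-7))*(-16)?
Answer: -3098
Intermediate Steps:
Y = -5040 (Y = -9*5*(-7)*(-16) = -(-315)*(-16) = -9*560 = -5040)
Y + (1876 + 66) = -5040 + (1876 + 66) = -5040 + 1942 = -3098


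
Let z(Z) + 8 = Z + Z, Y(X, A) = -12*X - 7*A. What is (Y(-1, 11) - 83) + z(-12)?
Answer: -180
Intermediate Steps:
z(Z) = -8 + 2*Z (z(Z) = -8 + (Z + Z) = -8 + 2*Z)
(Y(-1, 11) - 83) + z(-12) = ((-12*(-1) - 7*11) - 83) + (-8 + 2*(-12)) = ((12 - 77) - 83) + (-8 - 24) = (-65 - 83) - 32 = -148 - 32 = -180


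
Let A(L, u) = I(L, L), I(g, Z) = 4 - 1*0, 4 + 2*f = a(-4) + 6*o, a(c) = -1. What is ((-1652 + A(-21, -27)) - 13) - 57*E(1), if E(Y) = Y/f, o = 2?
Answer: -11741/7 ≈ -1677.3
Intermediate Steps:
f = 7/2 (f = -2 + (-1 + 6*2)/2 = -2 + (-1 + 12)/2 = -2 + (½)*11 = -2 + 11/2 = 7/2 ≈ 3.5000)
I(g, Z) = 4 (I(g, Z) = 4 + 0 = 4)
A(L, u) = 4
E(Y) = 2*Y/7 (E(Y) = Y/(7/2) = Y*(2/7) = 2*Y/7)
((-1652 + A(-21, -27)) - 13) - 57*E(1) = ((-1652 + 4) - 13) - 57*(2/7)*1 = (-1648 - 13) - 57*2/7 = -1661 - 1*114/7 = -1661 - 114/7 = -11741/7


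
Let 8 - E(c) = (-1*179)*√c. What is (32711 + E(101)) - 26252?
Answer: 6467 + 179*√101 ≈ 8265.9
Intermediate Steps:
E(c) = 8 + 179*√c (E(c) = 8 - (-1*179)*√c = 8 - (-179)*√c = 8 + 179*√c)
(32711 + E(101)) - 26252 = (32711 + (8 + 179*√101)) - 26252 = (32719 + 179*√101) - 26252 = 6467 + 179*√101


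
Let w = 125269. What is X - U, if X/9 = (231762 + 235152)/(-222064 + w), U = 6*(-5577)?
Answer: 119805632/3585 ≈ 33419.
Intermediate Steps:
U = -33462
X = -155638/3585 (X = 9*((231762 + 235152)/(-222064 + 125269)) = 9*(466914/(-96795)) = 9*(466914*(-1/96795)) = 9*(-155638/32265) = -155638/3585 ≈ -43.414)
X - U = -155638/3585 - 1*(-33462) = -155638/3585 + 33462 = 119805632/3585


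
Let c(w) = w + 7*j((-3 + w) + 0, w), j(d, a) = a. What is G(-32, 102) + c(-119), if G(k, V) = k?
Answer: -984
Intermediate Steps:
c(w) = 8*w (c(w) = w + 7*w = 8*w)
G(-32, 102) + c(-119) = -32 + 8*(-119) = -32 - 952 = -984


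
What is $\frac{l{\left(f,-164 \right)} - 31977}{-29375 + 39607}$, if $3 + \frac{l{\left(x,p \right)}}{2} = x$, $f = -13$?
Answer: $- \frac{32009}{10232} \approx -3.1283$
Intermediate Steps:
$l{\left(x,p \right)} = -6 + 2 x$
$\frac{l{\left(f,-164 \right)} - 31977}{-29375 + 39607} = \frac{\left(-6 + 2 \left(-13\right)\right) - 31977}{-29375 + 39607} = \frac{\left(-6 - 26\right) - 31977}{10232} = \left(-32 - 31977\right) \frac{1}{10232} = \left(-32009\right) \frac{1}{10232} = - \frac{32009}{10232}$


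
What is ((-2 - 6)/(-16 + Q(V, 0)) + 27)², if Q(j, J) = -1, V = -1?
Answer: 218089/289 ≈ 754.63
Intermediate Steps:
((-2 - 6)/(-16 + Q(V, 0)) + 27)² = ((-2 - 6)/(-16 - 1) + 27)² = (-8/(-17) + 27)² = (-8*(-1/17) + 27)² = (8/17 + 27)² = (467/17)² = 218089/289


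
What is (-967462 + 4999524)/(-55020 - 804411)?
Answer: -4032062/859431 ≈ -4.6916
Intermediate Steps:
(-967462 + 4999524)/(-55020 - 804411) = 4032062/(-859431) = 4032062*(-1/859431) = -4032062/859431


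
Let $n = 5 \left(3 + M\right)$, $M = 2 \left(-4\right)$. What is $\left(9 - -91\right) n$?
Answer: $-2500$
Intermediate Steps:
$M = -8$
$n = -25$ ($n = 5 \left(3 - 8\right) = 5 \left(-5\right) = -25$)
$\left(9 - -91\right) n = \left(9 - -91\right) \left(-25\right) = \left(9 + 91\right) \left(-25\right) = 100 \left(-25\right) = -2500$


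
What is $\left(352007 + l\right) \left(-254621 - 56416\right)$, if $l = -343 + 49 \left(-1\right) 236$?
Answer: $-105783683700$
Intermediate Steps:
$l = -11907$ ($l = -343 - 11564 = -11907$)
$\left(352007 + l\right) \left(-254621 - 56416\right) = \left(352007 - 11907\right) \left(-254621 - 56416\right) = 340100 \left(-311037\right) = -105783683700$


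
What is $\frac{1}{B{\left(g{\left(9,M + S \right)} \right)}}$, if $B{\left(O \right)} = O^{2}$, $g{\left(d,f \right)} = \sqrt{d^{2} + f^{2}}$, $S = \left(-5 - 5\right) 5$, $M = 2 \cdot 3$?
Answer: $\frac{1}{2017} \approx 0.00049579$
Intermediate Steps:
$M = 6$
$S = -50$ ($S = \left(-10\right) 5 = -50$)
$\frac{1}{B{\left(g{\left(9,M + S \right)} \right)}} = \frac{1}{\left(\sqrt{9^{2} + \left(6 - 50\right)^{2}}\right)^{2}} = \frac{1}{\left(\sqrt{81 + \left(-44\right)^{2}}\right)^{2}} = \frac{1}{\left(\sqrt{81 + 1936}\right)^{2}} = \frac{1}{\left(\sqrt{2017}\right)^{2}} = \frac{1}{2017}$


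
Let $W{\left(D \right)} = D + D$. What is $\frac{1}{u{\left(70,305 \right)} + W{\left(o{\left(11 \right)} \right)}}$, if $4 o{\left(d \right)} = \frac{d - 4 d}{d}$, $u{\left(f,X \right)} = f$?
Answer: $\frac{2}{137} \approx 0.014599$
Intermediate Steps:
$o{\left(d \right)} = - \frac{3}{4}$ ($o{\left(d \right)} = \frac{\left(d - 4 d\right) \frac{1}{d}}{4} = \frac{- 3 d \frac{1}{d}}{4} = \frac{1}{4} \left(-3\right) = - \frac{3}{4}$)
$W{\left(D \right)} = 2 D$
$\frac{1}{u{\left(70,305 \right)} + W{\left(o{\left(11 \right)} \right)}} = \frac{1}{70 + 2 \left(- \frac{3}{4}\right)} = \frac{1}{70 - \frac{3}{2}} = \frac{1}{\frac{137}{2}} = \frac{2}{137}$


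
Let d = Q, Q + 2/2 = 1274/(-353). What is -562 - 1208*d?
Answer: 1767030/353 ≈ 5005.8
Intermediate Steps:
Q = -1627/353 (Q = -1 + 1274/(-353) = -1 + 1274*(-1/353) = -1 - 1274/353 = -1627/353 ≈ -4.6091)
d = -1627/353 ≈ -4.6091
-562 - 1208*d = -562 - 1208*(-1627/353) = -562 + 1965416/353 = 1767030/353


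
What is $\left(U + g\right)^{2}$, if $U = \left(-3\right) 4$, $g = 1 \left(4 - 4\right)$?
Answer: $144$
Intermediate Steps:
$g = 0$ ($g = 1 \cdot 0 = 0$)
$U = -12$
$\left(U + g\right)^{2} = \left(-12 + 0\right)^{2} = \left(-12\right)^{2} = 144$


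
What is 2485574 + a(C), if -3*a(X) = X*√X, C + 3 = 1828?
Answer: 2485574 - 9125*√73/3 ≈ 2.4596e+6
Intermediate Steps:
C = 1825 (C = -3 + 1828 = 1825)
a(X) = -X^(3/2)/3 (a(X) = -X*√X/3 = -X^(3/2)/3)
2485574 + a(C) = 2485574 - 9125*√73/3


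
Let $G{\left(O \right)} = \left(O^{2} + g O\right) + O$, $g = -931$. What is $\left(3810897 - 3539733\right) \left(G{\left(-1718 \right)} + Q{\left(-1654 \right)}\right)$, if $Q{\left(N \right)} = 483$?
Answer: $1233727595508$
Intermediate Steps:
$G{\left(O \right)} = O^{2} - 930 O$ ($G{\left(O \right)} = \left(O^{2} - 931 O\right) + O = O^{2} - 930 O$)
$\left(3810897 - 3539733\right) \left(G{\left(-1718 \right)} + Q{\left(-1654 \right)}\right) = \left(3810897 - 3539733\right) \left(- 1718 \left(-930 - 1718\right) + 483\right) = 271164 \left(\left(-1718\right) \left(-2648\right) + 483\right) = 271164 \left(4549264 + 483\right) = 271164 \cdot 4549747 = 1233727595508$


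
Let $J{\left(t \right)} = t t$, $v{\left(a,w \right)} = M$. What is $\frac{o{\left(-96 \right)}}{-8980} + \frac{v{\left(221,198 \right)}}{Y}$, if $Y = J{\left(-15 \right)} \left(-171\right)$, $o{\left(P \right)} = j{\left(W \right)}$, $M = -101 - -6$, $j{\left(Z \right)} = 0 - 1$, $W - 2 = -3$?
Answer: $\frac{1877}{727380} \approx 0.0025805$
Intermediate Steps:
$W = -1$ ($W = 2 - 3 = -1$)
$j{\left(Z \right)} = -1$ ($j{\left(Z \right)} = 0 - 1 = -1$)
$M = -95$ ($M = -101 + 6 = -95$)
$v{\left(a,w \right)} = -95$
$o{\left(P \right)} = -1$
$J{\left(t \right)} = t^{2}$
$Y = -38475$ ($Y = \left(-15\right)^{2} \left(-171\right) = 225 \left(-171\right) = -38475$)
$\frac{o{\left(-96 \right)}}{-8980} + \frac{v{\left(221,198 \right)}}{Y} = - \frac{1}{-8980} - \frac{95}{-38475} = \left(-1\right) \left(- \frac{1}{8980}\right) - - \frac{1}{405} = \frac{1}{8980} + \frac{1}{405} = \frac{1877}{727380}$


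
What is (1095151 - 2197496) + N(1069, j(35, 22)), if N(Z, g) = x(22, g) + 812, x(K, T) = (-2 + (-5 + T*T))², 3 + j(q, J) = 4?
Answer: -1101497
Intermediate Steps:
j(q, J) = 1 (j(q, J) = -3 + 4 = 1)
x(K, T) = (-7 + T²)² (x(K, T) = (-2 + (-5 + T²))² = (-7 + T²)²)
N(Z, g) = 812 + (-7 + g²)² (N(Z, g) = (-7 + g²)² + 812 = 812 + (-7 + g²)²)
(1095151 - 2197496) + N(1069, j(35, 22)) = (1095151 - 2197496) + (812 + (-7 + 1²)²) = -1102345 + (812 + (-7 + 1)²) = -1102345 + (812 + (-6)²) = -1102345 + (812 + 36) = -1102345 + 848 = -1101497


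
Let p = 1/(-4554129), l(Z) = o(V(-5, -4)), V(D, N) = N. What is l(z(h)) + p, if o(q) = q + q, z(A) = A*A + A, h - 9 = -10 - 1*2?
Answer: -36433033/4554129 ≈ -8.0000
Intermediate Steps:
h = -3 (h = 9 + (-10 - 1*2) = 9 + (-10 - 2) = 9 - 12 = -3)
z(A) = A + A² (z(A) = A² + A = A + A²)
o(q) = 2*q
l(Z) = -8 (l(Z) = 2*(-4) = -8)
p = -1/4554129 ≈ -2.1958e-7
l(z(h)) + p = -8 - 1/4554129 = -36433033/4554129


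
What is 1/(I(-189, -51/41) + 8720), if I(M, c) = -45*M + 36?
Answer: 1/17261 ≈ 5.7934e-5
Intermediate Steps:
I(M, c) = 36 - 45*M
1/(I(-189, -51/41) + 8720) = 1/((36 - 45*(-189)) + 8720) = 1/((36 + 8505) + 8720) = 1/(8541 + 8720) = 1/17261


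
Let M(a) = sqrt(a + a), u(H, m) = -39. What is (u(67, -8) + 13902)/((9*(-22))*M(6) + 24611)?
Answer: 341182293/605230873 + 5489748*sqrt(3)/605230873 ≈ 0.57943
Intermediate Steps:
M(a) = sqrt(2)*sqrt(a) (M(a) = sqrt(2*a) = sqrt(2)*sqrt(a))
(u(67, -8) + 13902)/((9*(-22))*M(6) + 24611) = (-39 + 13902)/((9*(-22))*(sqrt(2)*sqrt(6)) + 24611) = 13863/(-396*sqrt(3) + 24611) = 13863/(24611 - 396*sqrt(3))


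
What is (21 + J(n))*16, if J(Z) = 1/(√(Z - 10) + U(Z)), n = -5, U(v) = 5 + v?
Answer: 336 - 16*I*√15/15 ≈ 336.0 - 4.1312*I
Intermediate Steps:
J(Z) = 1/(5 + Z + √(-10 + Z)) (J(Z) = 1/(√(Z - 10) + (5 + Z)) = 1/(√(-10 + Z) + (5 + Z)) = 1/(5 + Z + √(-10 + Z)))
(21 + J(n))*16 = (21 + 1/(5 - 5 + √(-10 - 5)))*16 = (21 + 1/(5 - 5 + √(-15)))*16 = (21 + 1/(5 - 5 + I*√15))*16 = (21 + 1/(I*√15))*16 = (21 - I*√15/15)*16 = 336 - 16*I*√15/15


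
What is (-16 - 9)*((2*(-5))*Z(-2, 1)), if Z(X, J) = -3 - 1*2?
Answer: -1250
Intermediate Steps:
Z(X, J) = -5 (Z(X, J) = -3 - 2 = -5)
(-16 - 9)*((2*(-5))*Z(-2, 1)) = (-16 - 9)*((2*(-5))*(-5)) = -(-250)*(-5) = -25*50 = -1250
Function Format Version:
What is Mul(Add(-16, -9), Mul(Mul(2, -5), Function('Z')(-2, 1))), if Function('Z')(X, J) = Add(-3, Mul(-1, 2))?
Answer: -1250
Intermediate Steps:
Function('Z')(X, J) = -5 (Function('Z')(X, J) = Add(-3, -2) = -5)
Mul(Add(-16, -9), Mul(Mul(2, -5), Function('Z')(-2, 1))) = Mul(Add(-16, -9), Mul(Mul(2, -5), -5)) = Mul(-25, Mul(-10, -5)) = Mul(-25, 50) = -1250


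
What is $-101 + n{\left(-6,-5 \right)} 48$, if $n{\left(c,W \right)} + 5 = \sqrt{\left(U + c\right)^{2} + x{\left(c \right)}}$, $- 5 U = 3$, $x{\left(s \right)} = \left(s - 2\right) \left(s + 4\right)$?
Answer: $-341 + \frac{48 \sqrt{1489}}{5} \approx 29.441$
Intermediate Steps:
$x{\left(s \right)} = \left(-2 + s\right) \left(4 + s\right)$
$U = - \frac{3}{5}$ ($U = \left(- \frac{1}{5}\right) 3 = - \frac{3}{5} \approx -0.6$)
$n{\left(c,W \right)} = -5 + \sqrt{-8 + c^{2} + \left(- \frac{3}{5} + c\right)^{2} + 2 c}$ ($n{\left(c,W \right)} = -5 + \sqrt{\left(- \frac{3}{5} + c\right)^{2} + \left(-8 + c^{2} + 2 c\right)} = -5 + \sqrt{-8 + c^{2} + \left(- \frac{3}{5} + c\right)^{2} + 2 c}$)
$-101 + n{\left(-6,-5 \right)} 48 = -101 + \left(-5 + \frac{\sqrt{-191 + 20 \left(-6\right) + 50 \left(-6\right)^{2}}}{5}\right) 48 = -101 + \left(-5 + \frac{\sqrt{-191 - 120 + 50 \cdot 36}}{5}\right) 48 = -101 + \left(-5 + \frac{\sqrt{-191 - 120 + 1800}}{5}\right) 48 = -101 + \left(-5 + \frac{\sqrt{1489}}{5}\right) 48 = -101 - \left(240 - \frac{48 \sqrt{1489}}{5}\right) = -341 + \frac{48 \sqrt{1489}}{5}$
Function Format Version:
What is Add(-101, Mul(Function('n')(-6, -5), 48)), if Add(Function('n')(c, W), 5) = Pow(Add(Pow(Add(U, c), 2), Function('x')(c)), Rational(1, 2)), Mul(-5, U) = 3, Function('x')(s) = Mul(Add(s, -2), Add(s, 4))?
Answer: Add(-341, Mul(Rational(48, 5), Pow(1489, Rational(1, 2)))) ≈ 29.441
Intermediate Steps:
Function('x')(s) = Mul(Add(-2, s), Add(4, s))
U = Rational(-3, 5) (U = Mul(Rational(-1, 5), 3) = Rational(-3, 5) ≈ -0.60000)
Function('n')(c, W) = Add(-5, Pow(Add(-8, Pow(c, 2), Pow(Add(Rational(-3, 5), c), 2), Mul(2, c)), Rational(1, 2))) (Function('n')(c, W) = Add(-5, Pow(Add(Pow(Add(Rational(-3, 5), c), 2), Add(-8, Pow(c, 2), Mul(2, c))), Rational(1, 2))) = Add(-5, Pow(Add(-8, Pow(c, 2), Pow(Add(Rational(-3, 5), c), 2), Mul(2, c)), Rational(1, 2))))
Add(-101, Mul(Function('n')(-6, -5), 48)) = Add(-101, Mul(Add(-5, Mul(Rational(1, 5), Pow(Add(-191, Mul(20, -6), Mul(50, Pow(-6, 2))), Rational(1, 2)))), 48)) = Add(-101, Mul(Add(-5, Mul(Rational(1, 5), Pow(Add(-191, -120, Mul(50, 36)), Rational(1, 2)))), 48)) = Add(-101, Mul(Add(-5, Mul(Rational(1, 5), Pow(Add(-191, -120, 1800), Rational(1, 2)))), 48)) = Add(-101, Mul(Add(-5, Mul(Rational(1, 5), Pow(1489, Rational(1, 2)))), 48)) = Add(-101, Add(-240, Mul(Rational(48, 5), Pow(1489, Rational(1, 2))))) = Add(-341, Mul(Rational(48, 5), Pow(1489, Rational(1, 2))))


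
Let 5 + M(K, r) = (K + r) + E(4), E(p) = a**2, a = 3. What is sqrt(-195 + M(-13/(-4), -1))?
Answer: I*sqrt(755)/2 ≈ 13.739*I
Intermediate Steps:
E(p) = 9 (E(p) = 3**2 = 9)
M(K, r) = 4 + K + r (M(K, r) = -5 + ((K + r) + 9) = -5 + (9 + K + r) = 4 + K + r)
sqrt(-195 + M(-13/(-4), -1)) = sqrt(-195 + (4 - 13/(-4) - 1)) = sqrt(-195 + (4 - 13*(-1/4) - 1)) = sqrt(-195 + (4 + 13/4 - 1)) = sqrt(-195 + 25/4) = sqrt(-755/4) = I*sqrt(755)/2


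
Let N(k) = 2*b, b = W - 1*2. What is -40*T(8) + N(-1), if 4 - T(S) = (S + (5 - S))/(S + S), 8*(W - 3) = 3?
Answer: -579/4 ≈ -144.75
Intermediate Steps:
W = 27/8 (W = 3 + (1/8)*3 = 3 + 3/8 = 27/8 ≈ 3.3750)
T(S) = 4 - 5/(2*S) (T(S) = 4 - (S + (5 - S))/(S + S) = 4 - 5/(2*S))
b = 11/8 (b = 27/8 - 1*2 = 27/8 - 2 = 11/8 ≈ 1.3750)
N(k) = 11/4 (N(k) = 2*(11/8) = 11/4)
-40*T(8) + N(-1) = -40*(4 - 5/2/8) + 11/4 = -40*(4 - 5/2*1/8) + 11/4 = -40*(4 - 5/16) + 11/4 = -40*59/16 + 11/4 = -295/2 + 11/4 = -579/4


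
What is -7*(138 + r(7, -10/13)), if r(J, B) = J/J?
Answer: -973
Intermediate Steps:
r(J, B) = 1
-7*(138 + r(7, -10/13)) = -7*(138 + 1) = -7*139 = -973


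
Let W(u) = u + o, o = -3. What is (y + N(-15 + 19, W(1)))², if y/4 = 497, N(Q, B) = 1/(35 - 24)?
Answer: 478253161/121 ≈ 3.9525e+6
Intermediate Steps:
W(u) = -3 + u (W(u) = u - 3 = -3 + u)
N(Q, B) = 1/11
y = 1988 (y = 4*497 = 1988)
(y + N(-15 + 19, W(1)))² = (1988 + 1/11)² = (21869/11)² = 478253161/121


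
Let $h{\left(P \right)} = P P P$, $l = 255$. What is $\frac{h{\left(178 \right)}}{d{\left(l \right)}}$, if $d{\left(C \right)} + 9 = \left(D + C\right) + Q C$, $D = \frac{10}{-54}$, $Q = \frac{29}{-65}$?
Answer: $\frac{494888238}{11587} \approx 42711.0$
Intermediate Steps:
$Q = - \frac{29}{65}$ ($Q = 29 \left(- \frac{1}{65}\right) = - \frac{29}{65} \approx -0.44615$)
$h{\left(P \right)} = P^{3}$ ($h{\left(P \right)} = P^{2} P = P^{3}$)
$D = - \frac{5}{27}$ ($D = 10 \left(- \frac{1}{54}\right) = - \frac{5}{27} \approx -0.18519$)
$d{\left(C \right)} = - \frac{248}{27} + \frac{36 C}{65}$ ($d{\left(C \right)} = -9 + \left(\left(- \frac{5}{27} + C\right) - \frac{29 C}{65}\right) = -9 + \left(- \frac{5}{27} + \frac{36 C}{65}\right) = - \frac{248}{27} + \frac{36 C}{65}$)
$\frac{h{\left(178 \right)}}{d{\left(l \right)}} = \frac{178^{3}}{- \frac{248}{27} + \frac{36}{65} \cdot 255} = \frac{5639752}{- \frac{248}{27} + \frac{1836}{13}} = \frac{5639752}{\frac{46348}{351}} = 5639752 \cdot \frac{351}{46348} = \frac{494888238}{11587}$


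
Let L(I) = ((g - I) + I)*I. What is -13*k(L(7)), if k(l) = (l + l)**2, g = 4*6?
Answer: -1467648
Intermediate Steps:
g = 24
L(I) = 24*I (L(I) = ((24 - I) + I)*I = 24*I)
k(l) = 4*l**2 (k(l) = (2*l)**2 = 4*l**2)
-13*k(L(7)) = -52*(24*7)**2 = -52*168**2 = -52*28224 = -13*112896 = -1467648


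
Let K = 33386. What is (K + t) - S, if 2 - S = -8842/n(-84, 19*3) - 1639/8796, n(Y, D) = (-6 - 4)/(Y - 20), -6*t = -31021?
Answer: -2348656009/43980 ≈ -53403.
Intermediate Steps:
t = 31021/6 (t = -1/6*(-31021) = 31021/6 ≈ 5170.2)
n(Y, D) = -10/(-20 + Y)
S = 4044356219/43980 (S = 2 - (-8842/((-10/(-20 - 84))) - 1639/8796) = 2 - (-8842/((-10/(-104))) - 1639*1/8796) = 2 - (-8842/((-10*(-1/104))) - 1639/8796) = 2 - (-8842/5/52 - 1639/8796) = 2 - (-8842*52/5 - 1639/8796) = 2 - (-459784/5 - 1639/8796) = 2 - 1*(-4044268259/43980) = 2 + 4044268259/43980 = 4044356219/43980 ≈ 91959.)
(K + t) - S = (33386 + 31021/6) - 1*4044356219/43980 = 231337/6 - 4044356219/43980 = -2348656009/43980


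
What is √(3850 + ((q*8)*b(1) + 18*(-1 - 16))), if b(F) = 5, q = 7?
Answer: 4*√239 ≈ 61.839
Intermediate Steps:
√(3850 + ((q*8)*b(1) + 18*(-1 - 16))) = √(3850 + ((7*8)*5 + 18*(-1 - 16))) = √(3850 + (56*5 + 18*(-17))) = √(3850 + (280 - 306)) = √(3850 - 26) = √3824 = 4*√239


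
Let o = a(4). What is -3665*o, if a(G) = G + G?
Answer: -29320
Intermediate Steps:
a(G) = 2*G
o = 8 (o = 2*4 = 8)
-3665*o = -3665*8 = -29320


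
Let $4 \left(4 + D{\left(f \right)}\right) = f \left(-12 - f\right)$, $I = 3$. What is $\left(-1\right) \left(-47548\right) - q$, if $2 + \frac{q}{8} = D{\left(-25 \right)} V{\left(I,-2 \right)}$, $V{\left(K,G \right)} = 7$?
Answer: $52338$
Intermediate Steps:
$D{\left(f \right)} = -4 + \frac{f \left(-12 - f\right)}{4}$
$q = -4790$ ($q = -16 + 8 \left(-4 - -75 - \frac{\left(-25\right)^{2}}{4}\right) 7 = -16 + 8 \left(-4 + 75 - \frac{625}{4}\right) 7 = -16 + 8 \left(\left(- \frac{341}{4}\right) 7\right) = -16 + 8 \left(- \frac{2387}{4}\right) = -16 - 4774 = -4790$)
$\left(-1\right) \left(-47548\right) - q = \left(-1\right) \left(-47548\right) - -4790 = 47548 + 4790 = 52338$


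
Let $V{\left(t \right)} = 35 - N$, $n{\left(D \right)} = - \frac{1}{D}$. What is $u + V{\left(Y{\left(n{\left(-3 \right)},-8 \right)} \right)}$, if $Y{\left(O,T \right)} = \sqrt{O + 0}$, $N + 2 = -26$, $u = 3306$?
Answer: $3369$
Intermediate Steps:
$N = -28$ ($N = -2 - 26 = -28$)
$Y{\left(O,T \right)} = \sqrt{O}$
$V{\left(t \right)} = 63$ ($V{\left(t \right)} = 35 - -28 = 35 + 28 = 63$)
$u + V{\left(Y{\left(n{\left(-3 \right)},-8 \right)} \right)} = 3306 + 63 = 3369$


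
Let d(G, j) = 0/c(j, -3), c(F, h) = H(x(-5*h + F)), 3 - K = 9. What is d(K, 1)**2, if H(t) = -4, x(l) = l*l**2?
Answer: 0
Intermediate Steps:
K = -6 (K = 3 - 1*9 = 3 - 9 = -6)
x(l) = l**3
c(F, h) = -4
d(G, j) = 0 (d(G, j) = 0/(-4) = 0*(-1/4) = 0)
d(K, 1)**2 = 0**2 = 0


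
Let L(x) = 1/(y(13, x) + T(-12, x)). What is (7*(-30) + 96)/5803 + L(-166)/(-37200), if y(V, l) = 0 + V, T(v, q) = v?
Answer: -4246603/215871600 ≈ -0.019672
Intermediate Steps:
y(V, l) = V
L(x) = 1 (L(x) = 1/(13 - 12) = 1/1 = 1)
(7*(-30) + 96)/5803 + L(-166)/(-37200) = (7*(-30) + 96)/5803 + 1/(-37200) = (-210 + 96)*(1/5803) + 1*(-1/37200) = -114*1/5803 - 1/37200 = -114/5803 - 1/37200 = -4246603/215871600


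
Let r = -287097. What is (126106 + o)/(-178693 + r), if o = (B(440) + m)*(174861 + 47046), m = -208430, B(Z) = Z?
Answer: 23077155412/232895 ≈ 99088.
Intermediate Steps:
o = -46154436930 (o = (440 - 208430)*(174861 + 47046) = -207990*221907 = -46154436930)
(126106 + o)/(-178693 + r) = (126106 - 46154436930)/(-178693 - 287097) = -46154310824/(-465790) = -46154310824*(-1/465790) = 23077155412/232895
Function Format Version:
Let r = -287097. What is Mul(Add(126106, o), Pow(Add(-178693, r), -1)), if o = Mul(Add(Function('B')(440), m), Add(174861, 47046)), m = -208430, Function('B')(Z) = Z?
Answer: Rational(23077155412, 232895) ≈ 99088.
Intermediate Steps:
o = -46154436930 (o = Mul(Add(440, -208430), Add(174861, 47046)) = Mul(-207990, 221907) = -46154436930)
Mul(Add(126106, o), Pow(Add(-178693, r), -1)) = Mul(Add(126106, -46154436930), Pow(Add(-178693, -287097), -1)) = Mul(-46154310824, Pow(-465790, -1)) = Mul(-46154310824, Rational(-1, 465790)) = Rational(23077155412, 232895)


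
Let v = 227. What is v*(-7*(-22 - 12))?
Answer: 54026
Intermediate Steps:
v*(-7*(-22 - 12)) = 227*(-7*(-22 - 12)) = 227*(-7*(-34)) = 227*238 = 54026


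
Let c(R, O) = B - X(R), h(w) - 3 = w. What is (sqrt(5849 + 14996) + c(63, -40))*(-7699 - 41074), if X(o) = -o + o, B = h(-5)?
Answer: 97546 - 48773*sqrt(20845) ≈ -6.9442e+6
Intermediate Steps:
h(w) = 3 + w
B = -2 (B = 3 - 5 = -2)
X(o) = 0
c(R, O) = -2 (c(R, O) = -2 - 1*0 = -2 + 0 = -2)
(sqrt(5849 + 14996) + c(63, -40))*(-7699 - 41074) = (sqrt(5849 + 14996) - 2)*(-7699 - 41074) = (sqrt(20845) - 2)*(-48773) = (-2 + sqrt(20845))*(-48773) = 97546 - 48773*sqrt(20845)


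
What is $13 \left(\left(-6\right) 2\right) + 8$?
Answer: $-148$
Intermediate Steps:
$13 \left(\left(-6\right) 2\right) + 8 = 13 \left(-12\right) + 8 = -156 + 8 = -148$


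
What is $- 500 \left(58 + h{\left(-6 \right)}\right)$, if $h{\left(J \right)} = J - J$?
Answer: $-29000$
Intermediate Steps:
$h{\left(J \right)} = 0$
$- 500 \left(58 + h{\left(-6 \right)}\right) = - 500 \left(58 + 0\right) = \left(-500\right) 58 = -29000$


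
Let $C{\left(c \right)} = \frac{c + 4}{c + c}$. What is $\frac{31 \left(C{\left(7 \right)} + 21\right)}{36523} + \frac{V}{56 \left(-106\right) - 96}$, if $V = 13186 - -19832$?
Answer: $- \frac{4206449309}{771073576} \approx -5.4553$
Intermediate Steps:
$C{\left(c \right)} = \frac{4 + c}{2 c}$
$V = 33018$ ($V = 13186 + 19832 = 33018$)
$\frac{31 \left(C{\left(7 \right)} + 21\right)}{36523} + \frac{V}{56 \left(-106\right) - 96} = \frac{31 \left(\frac{4 + 7}{2 \cdot 7} + 21\right)}{36523} + \frac{33018}{56 \left(-106\right) - 96} = 31 \left(\frac{1}{2} \cdot \frac{1}{7} \cdot 11 + 21\right) \frac{1}{36523} + \frac{33018}{-5936 - 96} = 31 \left(\frac{11}{14} + 21\right) \frac{1}{36523} + \frac{33018}{-6032} = 31 \cdot \frac{305}{14} \cdot \frac{1}{36523} + 33018 \left(- \frac{1}{6032}\right) = \frac{9455}{14} \cdot \frac{1}{36523} - \frac{16509}{3016} = \frac{9455}{511322} - \frac{16509}{3016} = - \frac{4206449309}{771073576}$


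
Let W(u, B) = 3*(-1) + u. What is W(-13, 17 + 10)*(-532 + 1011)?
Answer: -7664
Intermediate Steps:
W(u, B) = -3 + u
W(-13, 17 + 10)*(-532 + 1011) = (-3 - 13)*(-532 + 1011) = -16*479 = -7664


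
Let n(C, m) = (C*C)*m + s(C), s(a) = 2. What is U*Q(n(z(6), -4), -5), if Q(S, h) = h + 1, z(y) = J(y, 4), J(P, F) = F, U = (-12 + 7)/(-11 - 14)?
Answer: -⅘ ≈ -0.80000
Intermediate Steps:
U = ⅕ (U = -5/(-25) = -5*(-1/25) = ⅕ ≈ 0.20000)
z(y) = 4
n(C, m) = 2 + m*C² (n(C, m) = (C*C)*m + 2 = C²*m + 2 = m*C² + 2 = 2 + m*C²)
Q(S, h) = 1 + h
U*Q(n(z(6), -4), -5) = (1 - 5)/5 = (⅕)*(-4) = -⅘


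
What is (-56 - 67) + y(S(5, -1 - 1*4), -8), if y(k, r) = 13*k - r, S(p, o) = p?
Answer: -50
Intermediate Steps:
y(k, r) = -r + 13*k
(-56 - 67) + y(S(5, -1 - 1*4), -8) = (-56 - 67) + (-1*(-8) + 13*5) = -123 + (8 + 65) = -123 + 73 = -50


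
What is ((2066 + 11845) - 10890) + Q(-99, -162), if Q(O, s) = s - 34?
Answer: 2825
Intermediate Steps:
Q(O, s) = -34 + s
((2066 + 11845) - 10890) + Q(-99, -162) = ((2066 + 11845) - 10890) + (-34 - 162) = (13911 - 10890) - 196 = 3021 - 196 = 2825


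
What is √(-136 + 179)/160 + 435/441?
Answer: 145/147 + √43/160 ≈ 1.0274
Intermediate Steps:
√(-136 + 179)/160 + 435/441 = √43*(1/160) + 435*(1/441) = √43/160 + 145/147 = 145/147 + √43/160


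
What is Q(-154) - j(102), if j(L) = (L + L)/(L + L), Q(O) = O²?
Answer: 23715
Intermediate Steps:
j(L) = 1 (j(L) = (2*L)/((2*L)) = (2*L)*(1/(2*L)) = 1)
Q(-154) - j(102) = (-154)² - 1*1 = 23716 - 1 = 23715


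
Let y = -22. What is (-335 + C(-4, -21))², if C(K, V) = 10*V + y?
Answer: 321489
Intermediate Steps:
C(K, V) = -22 + 10*V (C(K, V) = 10*V - 22 = -22 + 10*V)
(-335 + C(-4, -21))² = (-335 + (-22 + 10*(-21)))² = (-335 + (-22 - 210))² = (-335 - 232)² = (-567)² = 321489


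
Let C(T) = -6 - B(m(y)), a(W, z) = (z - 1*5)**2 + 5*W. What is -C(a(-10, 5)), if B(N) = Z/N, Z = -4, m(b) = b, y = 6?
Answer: 16/3 ≈ 5.3333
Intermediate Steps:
B(N) = -4/N
a(W, z) = (-5 + z)**2 + 5*W (a(W, z) = (z - 5)**2 + 5*W = (-5 + z)**2 + 5*W)
C(T) = -16/3 (C(T) = -6 - (-4)/6 = -6 - 1*(-2/3) = -6 + 2/3 = -16/3)
-C(a(-10, 5)) = -1*(-16/3) = 16/3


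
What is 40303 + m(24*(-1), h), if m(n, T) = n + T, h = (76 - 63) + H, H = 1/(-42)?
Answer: 1692263/42 ≈ 40292.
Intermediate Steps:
H = -1/42 ≈ -0.023810
h = 545/42 (h = (76 - 63) - 1/42 = 13 - 1/42 = 545/42 ≈ 12.976)
m(n, T) = T + n
40303 + m(24*(-1), h) = 40303 + (545/42 + 24*(-1)) = 40303 + (545/42 - 24) = 40303 - 463/42 = 1692263/42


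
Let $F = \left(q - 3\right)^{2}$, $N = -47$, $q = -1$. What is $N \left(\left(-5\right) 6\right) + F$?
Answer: $1426$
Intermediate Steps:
$F = 16$ ($F = \left(-1 - 3\right)^{2} = \left(-4\right)^{2} = 16$)
$N \left(\left(-5\right) 6\right) + F = - 47 \left(\left(-5\right) 6\right) + 16 = \left(-47\right) \left(-30\right) + 16 = 1410 + 16 = 1426$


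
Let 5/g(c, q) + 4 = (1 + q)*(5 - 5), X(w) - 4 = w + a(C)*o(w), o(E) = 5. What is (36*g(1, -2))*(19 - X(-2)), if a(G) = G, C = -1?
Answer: -990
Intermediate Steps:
X(w) = -1 + w (X(w) = 4 + (w - 1*5) = 4 + (w - 5) = 4 + (-5 + w) = -1 + w)
g(c, q) = -5/4 (g(c, q) = 5/(-4 + (1 + q)*(5 - 5)) = 5/(-4 + (1 + q)*0) = 5/(-4 + 0) = 5/(-4) = 5*(-1/4) = -5/4)
(36*g(1, -2))*(19 - X(-2)) = (36*(-5/4))*(19 - (-1 - 2)) = -45*(19 - 1*(-3)) = -45*(19 + 3) = -45*22 = -990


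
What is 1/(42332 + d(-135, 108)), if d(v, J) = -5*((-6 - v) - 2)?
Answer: 1/41697 ≈ 2.3983e-5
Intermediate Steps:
d(v, J) = 40 + 5*v (d(v, J) = -5*(-8 - v) = 40 + 5*v)
1/(42332 + d(-135, 108)) = 1/(42332 + (40 + 5*(-135))) = 1/(42332 + (40 - 675)) = 1/(42332 - 635) = 1/41697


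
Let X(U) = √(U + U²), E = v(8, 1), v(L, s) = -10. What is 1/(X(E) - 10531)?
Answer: -10531/110901871 - 3*√10/110901871 ≈ -9.5043e-5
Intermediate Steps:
E = -10
1/(X(E) - 10531) = 1/(√(-10*(1 - 10)) - 10531) = 1/(√(-10*(-9)) - 10531) = 1/(√90 - 10531) = 1/(3*√10 - 10531) = 1/(-10531 + 3*√10)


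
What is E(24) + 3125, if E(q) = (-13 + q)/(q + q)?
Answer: 150011/48 ≈ 3125.2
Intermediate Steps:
E(q) = (-13 + q)/(2*q) (E(q) = (-13 + q)/((2*q)) = (-13 + q)*(1/(2*q)) = (-13 + q)/(2*q))
E(24) + 3125 = (½)*(-13 + 24)/24 + 3125 = (½)*(1/24)*11 + 3125 = 11/48 + 3125 = 150011/48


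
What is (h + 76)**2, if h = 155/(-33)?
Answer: 5536609/1089 ≈ 5084.1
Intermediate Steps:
h = -155/33 (h = 155*(-1/33) = -155/33 ≈ -4.6970)
(h + 76)**2 = (-155/33 + 76)**2 = (2353/33)**2 = 5536609/1089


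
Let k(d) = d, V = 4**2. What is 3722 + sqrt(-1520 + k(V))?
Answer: 3722 + 4*I*sqrt(94) ≈ 3722.0 + 38.781*I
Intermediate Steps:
V = 16
3722 + sqrt(-1520 + k(V)) = 3722 + sqrt(-1520 + 16) = 3722 + sqrt(-1504) = 3722 + 4*I*sqrt(94)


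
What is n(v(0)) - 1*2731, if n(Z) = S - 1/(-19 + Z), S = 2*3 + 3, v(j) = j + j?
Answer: -51717/19 ≈ -2721.9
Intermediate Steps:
v(j) = 2*j
S = 9 (S = 6 + 3 = 9)
n(Z) = 9 - 1/(-19 + Z)
n(v(0)) - 1*2731 = (-172 + 9*(2*0))/(-19 + 2*0) - 1*2731 = (-172 + 9*0)/(-19 + 0) - 2731 = (-172 + 0)/(-19) - 2731 = -1/19*(-172) - 2731 = 172/19 - 2731 = -51717/19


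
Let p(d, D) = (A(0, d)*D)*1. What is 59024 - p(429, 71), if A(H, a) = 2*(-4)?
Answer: 59592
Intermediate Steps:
A(H, a) = -8
p(d, D) = -8*D (p(d, D) = -8*D*1 = -8*D)
59024 - p(429, 71) = 59024 - (-8)*71 = 59024 - 1*(-568) = 59024 + 568 = 59592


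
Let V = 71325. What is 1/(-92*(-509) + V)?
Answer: 1/118153 ≈ 8.4636e-6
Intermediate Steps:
1/(-92*(-509) + V) = 1/(-92*(-509) + 71325) = 1/(46828 + 71325) = 1/118153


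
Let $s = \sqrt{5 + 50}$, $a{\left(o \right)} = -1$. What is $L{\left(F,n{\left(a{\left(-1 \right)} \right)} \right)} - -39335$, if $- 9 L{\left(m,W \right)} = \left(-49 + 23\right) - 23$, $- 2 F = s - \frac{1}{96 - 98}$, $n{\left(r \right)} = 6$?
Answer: $\frac{354064}{9} \approx 39340.0$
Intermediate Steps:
$s = \sqrt{55} \approx 7.4162$
$F = - \frac{1}{4} - \frac{\sqrt{55}}{2}$ ($F = - \frac{\sqrt{55} - \frac{1}{96 - 98}}{2} = - \frac{\sqrt{55} - \frac{1}{-2}}{2} = - \frac{\sqrt{55} - - \frac{1}{2}}{2} = - \frac{\sqrt{55} + \frac{1}{2}}{2} = - \frac{\frac{1}{2} + \sqrt{55}}{2} = - \frac{1}{4} - \frac{\sqrt{55}}{2} \approx -3.9581$)
$L{\left(m,W \right)} = \frac{49}{9}$ ($L{\left(m,W \right)} = - \frac{\left(-49 + 23\right) - 23}{9} = - \frac{-26 - 23}{9} = \left(- \frac{1}{9}\right) \left(-49\right) = \frac{49}{9}$)
$L{\left(F,n{\left(a{\left(-1 \right)} \right)} \right)} - -39335 = \frac{49}{9} - -39335 = \frac{49}{9} + 39335 = \frac{354064}{9}$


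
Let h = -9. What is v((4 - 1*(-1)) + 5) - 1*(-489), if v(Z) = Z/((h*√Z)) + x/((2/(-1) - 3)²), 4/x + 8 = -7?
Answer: 183371/375 - √10/9 ≈ 488.64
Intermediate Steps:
x = -4/15 (x = 4/(-8 - 7) = 4/(-15) = 4*(-1/15) = -4/15 ≈ -0.26667)
v(Z) = -4/375 - √Z/9 (v(Z) = Z/((-9*√Z)) - 4/(15*(2/(-1) - 3)²) = Z*(-1/(9*√Z)) - 4/(15*(2*(-1) - 3)²) = -√Z/9 - 4/(15*(-2 - 3)²) = -√Z/9 - 4/(15*((-5)²)) = -√Z/9 - 4/15/25 = -√Z/9 - 4/15*1/25 = -√Z/9 - 4/375 = -4/375 - √Z/9)
v((4 - 1*(-1)) + 5) - 1*(-489) = (-4/375 - √((4 - 1*(-1)) + 5)/9) - 1*(-489) = (-4/375 - √((4 + 1) + 5)/9) + 489 = (-4/375 - √(5 + 5)/9) + 489 = (-4/375 - √10/9) + 489 = 183371/375 - √10/9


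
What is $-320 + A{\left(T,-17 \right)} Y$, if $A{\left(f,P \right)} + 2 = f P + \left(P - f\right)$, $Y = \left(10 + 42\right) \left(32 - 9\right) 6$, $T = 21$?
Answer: $-2849192$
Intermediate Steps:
$Y = 7176$ ($Y = 52 \cdot 23 \cdot 6 = 1196 \cdot 6 = 7176$)
$A{\left(f,P \right)} = -2 + P - f + P f$ ($A{\left(f,P \right)} = -2 + \left(f P + \left(P - f\right)\right) = -2 + \left(P f + \left(P - f\right)\right) = -2 + \left(P - f + P f\right) = -2 + P - f + P f$)
$-320 + A{\left(T,-17 \right)} Y = -320 + \left(-2 - 17 - 21 - 357\right) 7176 = -320 - 2848872 = -2849192$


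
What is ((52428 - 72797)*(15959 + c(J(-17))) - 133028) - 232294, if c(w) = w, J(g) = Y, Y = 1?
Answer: -325454562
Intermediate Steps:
J(g) = 1
((52428 - 72797)*(15959 + c(J(-17))) - 133028) - 232294 = ((52428 - 72797)*(15959 + 1) - 133028) - 232294 = (-20369*15960 - 133028) - 232294 = (-325089240 - 133028) - 232294 = -325222268 - 232294 = -325454562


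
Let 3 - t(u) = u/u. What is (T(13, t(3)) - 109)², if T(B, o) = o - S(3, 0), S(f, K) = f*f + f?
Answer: 14161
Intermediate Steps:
t(u) = 2 (t(u) = 3 - u/u = 3 - 1*1 = 3 - 1 = 2)
S(f, K) = f + f² (S(f, K) = f² + f = f + f²)
T(B, o) = -12 + o (T(B, o) = o - 3*(1 + 3) = o - 3*4 = o - 1*12 = o - 12 = -12 + o)
(T(13, t(3)) - 109)² = ((-12 + 2) - 109)² = (-10 - 109)² = (-119)² = 14161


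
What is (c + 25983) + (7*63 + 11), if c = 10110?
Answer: 36545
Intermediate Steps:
(c + 25983) + (7*63 + 11) = (10110 + 25983) + (7*63 + 11) = 36093 + (441 + 11) = 36093 + 452 = 36545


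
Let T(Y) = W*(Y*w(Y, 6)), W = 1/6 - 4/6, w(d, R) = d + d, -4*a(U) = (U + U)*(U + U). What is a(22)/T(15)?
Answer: 484/225 ≈ 2.1511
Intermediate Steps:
a(U) = -U² (a(U) = -(U + U)*(U + U)/4 = -2*U*2*U/4 = -U²)
w(d, R) = 2*d
W = -½ (W = 1*(⅙) - 4*⅙ = ⅙ - ⅔ = -½ ≈ -0.50000)
T(Y) = -Y² (T(Y) = -Y*2*Y/2 = -Y²)
a(22)/T(15) = (-1*22²)/((-1*15²)) = (-1*484)/((-1*225)) = -484/(-225) = -484*(-1/225) = 484/225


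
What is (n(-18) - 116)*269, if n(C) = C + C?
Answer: -40888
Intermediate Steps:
n(C) = 2*C
(n(-18) - 116)*269 = (2*(-18) - 116)*269 = (-36 - 116)*269 = -152*269 = -40888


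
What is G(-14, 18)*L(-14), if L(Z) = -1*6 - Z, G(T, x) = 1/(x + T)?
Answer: 2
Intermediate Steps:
G(T, x) = 1/(T + x)
L(Z) = -6 - Z
G(-14, 18)*L(-14) = (-6 - 1*(-14))/(-14 + 18) = (-6 + 14)/4 = (1/4)*8 = 2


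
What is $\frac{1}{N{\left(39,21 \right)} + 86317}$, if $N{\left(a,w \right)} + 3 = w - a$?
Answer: $\frac{1}{86296} \approx 1.1588 \cdot 10^{-5}$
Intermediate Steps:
$N{\left(a,w \right)} = -3 + w - a$ ($N{\left(a,w \right)} = -3 - \left(a - w\right) = -3 + w - a$)
$\frac{1}{N{\left(39,21 \right)} + 86317} = \frac{1}{\left(-3 + 21 - 39\right) + 86317} = \frac{1}{-21 + 86317} = \frac{1}{86296}$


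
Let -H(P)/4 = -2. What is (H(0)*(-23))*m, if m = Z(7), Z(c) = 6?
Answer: -1104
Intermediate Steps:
H(P) = 8 (H(P) = -4*(-2) = 8)
m = 6
(H(0)*(-23))*m = (8*(-23))*6 = -184*6 = -1104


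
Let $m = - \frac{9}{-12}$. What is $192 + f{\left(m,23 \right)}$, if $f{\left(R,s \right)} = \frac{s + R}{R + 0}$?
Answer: $\frac{671}{3} \approx 223.67$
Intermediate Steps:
$m = \frac{3}{4}$ ($m = \left(-9\right) \left(- \frac{1}{12}\right) = \frac{3}{4} \approx 0.75$)
$f{\left(R,s \right)} = \frac{R + s}{R}$
$192 + f{\left(m,23 \right)} = 192 + \frac{\frac{3}{4} + 23}{\frac{3}{4}} = 192 + \frac{4}{3} \cdot \frac{95}{4} = 192 + \frac{95}{3} = \frac{671}{3}$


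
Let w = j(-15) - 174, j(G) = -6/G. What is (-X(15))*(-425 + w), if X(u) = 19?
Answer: 56867/5 ≈ 11373.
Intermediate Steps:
w = -868/5 (w = -6/(-15) - 174 = -6*(-1/15) - 174 = 2/5 - 174 = -868/5 ≈ -173.60)
(-X(15))*(-425 + w) = (-1*19)*(-425 - 868/5) = -19*(-2993/5) = 56867/5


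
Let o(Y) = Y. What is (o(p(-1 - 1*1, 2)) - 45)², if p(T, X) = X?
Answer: 1849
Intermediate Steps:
(o(p(-1 - 1*1, 2)) - 45)² = (2 - 45)² = (-43)² = 1849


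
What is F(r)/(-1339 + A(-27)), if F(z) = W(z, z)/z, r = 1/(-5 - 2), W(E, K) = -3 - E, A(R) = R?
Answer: -10/683 ≈ -0.014641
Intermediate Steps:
r = -⅐ (r = 1/(-7) = -⅐ ≈ -0.14286)
F(z) = (-3 - z)/z
F(r)/(-1339 + A(-27)) = ((-3 - 1*(-⅐))/(-⅐))/(-1339 - 27) = (-7*(-3 + ⅐))/(-1366) = -(-7)*(-20)/(1366*7) = -1/1366*20 = -10/683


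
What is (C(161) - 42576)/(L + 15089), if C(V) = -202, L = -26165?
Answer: 21389/5538 ≈ 3.8622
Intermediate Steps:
(C(161) - 42576)/(L + 15089) = (-202 - 42576)/(-26165 + 15089) = -42778/(-11076) = -42778*(-1/11076) = 21389/5538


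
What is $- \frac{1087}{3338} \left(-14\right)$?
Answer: $\frac{7609}{1669} \approx 4.559$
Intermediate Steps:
$- \frac{1087}{3338} \left(-14\right) = \left(-1087\right) \frac{1}{3338} \left(-14\right) = \left(- \frac{1087}{3338}\right) \left(-14\right) = \frac{7609}{1669}$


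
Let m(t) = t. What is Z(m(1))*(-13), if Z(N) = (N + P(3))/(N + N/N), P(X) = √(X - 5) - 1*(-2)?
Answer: -39/2 - 13*I*√2/2 ≈ -19.5 - 9.1924*I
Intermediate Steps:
P(X) = 2 + √(-5 + X) (P(X) = √(-5 + X) + 2 = 2 + √(-5 + X))
Z(N) = (2 + N + I*√2)/(1 + N) (Z(N) = (N + (2 + √(-5 + 3)))/(N + N/N) = (N + (2 + √(-2)))/(N + 1) = (N + (2 + I*√2))/(1 + N) = (2 + N + I*√2)/(1 + N))
Z(m(1))*(-13) = ((2 + 1 + I*√2)/(1 + 1))*(-13) = ((3 + I*√2)/2)*(-13) = (3/2 + I*√2/2)*(-13) = -39/2 - 13*I*√2/2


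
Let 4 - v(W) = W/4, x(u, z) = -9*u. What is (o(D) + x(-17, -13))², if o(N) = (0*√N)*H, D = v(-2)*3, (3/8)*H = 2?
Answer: 23409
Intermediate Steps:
H = 16/3 (H = (8/3)*2 = 16/3 ≈ 5.3333)
v(W) = 4 - W/4
D = 27/2 (D = (4 - ¼*(-2))*3 = (4 + ½)*3 = (9/2)*3 = 27/2 ≈ 13.500)
o(N) = 0 (o(N) = (0*√N)*(16/3) = 0*(16/3) = 0)
(o(D) + x(-17, -13))² = (0 - 9*(-17))² = (0 + 153)² = 153² = 23409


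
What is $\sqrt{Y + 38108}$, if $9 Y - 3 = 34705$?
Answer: $\frac{4 \sqrt{23605}}{3} \approx 204.85$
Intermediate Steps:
$Y = \frac{34708}{9}$ ($Y = \frac{1}{3} + \frac{1}{9} \cdot 34705 = \frac{1}{3} + \frac{34705}{9} = \frac{34708}{9} \approx 3856.4$)
$\sqrt{Y + 38108} = \sqrt{\frac{34708}{9} + 38108} = \sqrt{\frac{377680}{9}} = \frac{4 \sqrt{23605}}{3}$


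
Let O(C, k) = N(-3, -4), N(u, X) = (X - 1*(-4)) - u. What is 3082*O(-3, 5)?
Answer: 9246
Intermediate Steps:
N(u, X) = 4 + X - u (N(u, X) = (X + 4) - u = (4 + X) - u = 4 + X - u)
O(C, k) = 3 (O(C, k) = 4 - 4 - 1*(-3) = 4 - 4 + 3 = 3)
3082*O(-3, 5) = 3082*3 = 9246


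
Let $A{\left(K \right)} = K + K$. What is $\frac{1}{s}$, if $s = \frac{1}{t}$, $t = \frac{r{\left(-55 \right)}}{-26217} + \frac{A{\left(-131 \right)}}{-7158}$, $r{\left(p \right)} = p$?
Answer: $\frac{1210424}{31276881} \approx 0.0387$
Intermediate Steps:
$A{\left(K \right)} = 2 K$
$t = \frac{1210424}{31276881}$ ($t = - \frac{55}{-26217} + \frac{2 \left(-131\right)}{-7158} = \left(-55\right) \left(- \frac{1}{26217}\right) - - \frac{131}{3579} = \frac{55}{26217} + \frac{131}{3579} = \frac{1210424}{31276881} \approx 0.0387$)
$s = \frac{31276881}{1210424}$ ($s = \frac{1}{\frac{1210424}{31276881}} = \frac{31276881}{1210424} \approx 25.84$)
$\frac{1}{s} = \frac{1}{\frac{31276881}{1210424}} = \frac{1210424}{31276881}$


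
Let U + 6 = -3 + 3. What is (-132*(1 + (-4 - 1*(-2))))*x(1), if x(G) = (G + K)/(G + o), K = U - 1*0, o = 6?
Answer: -660/7 ≈ -94.286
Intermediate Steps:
U = -6 (U = -6 + (-3 + 3) = -6 + 0 = -6)
K = -6 (K = -6 - 1*0 = -6 + 0 = -6)
x(G) = (-6 + G)/(6 + G) (x(G) = (G - 6)/(G + 6) = (-6 + G)/(6 + G))
(-132*(1 + (-4 - 1*(-2))))*x(1) = (-132*(1 + (-4 - 1*(-2))))*((-6 + 1)/(6 + 1)) = (-132*(1 + (-4 + 2)))*(-5/7) = (-132*(1 - 2))*((1/7)*(-5)) = -132*(-1)*(-5/7) = -33*(-4)*(-5/7) = 132*(-5/7) = -660/7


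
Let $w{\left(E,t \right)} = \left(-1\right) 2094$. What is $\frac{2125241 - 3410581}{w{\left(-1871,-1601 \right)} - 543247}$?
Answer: $\frac{1285340}{545341} \approx 2.3569$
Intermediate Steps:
$w{\left(E,t \right)} = -2094$
$\frac{2125241 - 3410581}{w{\left(-1871,-1601 \right)} - 543247} = \frac{2125241 - 3410581}{-2094 - 543247} = - \frac{1285340}{-545341} = \left(-1285340\right) \left(- \frac{1}{545341}\right) = \frac{1285340}{545341}$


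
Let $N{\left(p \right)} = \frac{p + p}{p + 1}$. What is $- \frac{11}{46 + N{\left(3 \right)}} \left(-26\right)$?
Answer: $\frac{572}{95} \approx 6.021$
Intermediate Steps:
$N{\left(p \right)} = \frac{2 p}{1 + p}$
$- \frac{11}{46 + N{\left(3 \right)}} \left(-26\right) = - \frac{11}{46 + 2 \cdot 3 \frac{1}{1 + 3}} \left(-26\right) = - \frac{11}{46 + 2 \cdot 3 \cdot \frac{1}{4}} \left(-26\right) = - \frac{11}{46 + \frac{3}{2}} \left(-26\right) = - \frac{11}{\frac{95}{2}} \left(-26\right) = \left(-11\right) \frac{2}{95} \left(-26\right) = \left(- \frac{22}{95}\right) \left(-26\right) = \frac{572}{95}$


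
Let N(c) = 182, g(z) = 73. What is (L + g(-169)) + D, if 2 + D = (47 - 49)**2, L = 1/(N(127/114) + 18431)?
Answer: 1395976/18613 ≈ 75.000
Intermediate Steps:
L = 1/18613 (L = 1/(182 + 18431) = 1/18613 ≈ 5.3726e-5)
D = 2 (D = -2 + (47 - 49)**2 = -2 + (-2)**2 = -2 + 4 = 2)
(L + g(-169)) + D = (1/18613 + 73) + 2 = 1358750/18613 + 2 = 1395976/18613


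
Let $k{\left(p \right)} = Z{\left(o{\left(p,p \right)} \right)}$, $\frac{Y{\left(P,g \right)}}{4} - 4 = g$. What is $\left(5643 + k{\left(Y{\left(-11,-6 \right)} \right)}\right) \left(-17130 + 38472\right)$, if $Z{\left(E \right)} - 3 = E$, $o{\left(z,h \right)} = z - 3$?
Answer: $120262170$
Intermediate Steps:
$Y{\left(P,g \right)} = 16 + 4 g$
$o{\left(z,h \right)} = -3 + z$ ($o{\left(z,h \right)} = z - 3 = -3 + z$)
$Z{\left(E \right)} = 3 + E$
$k{\left(p \right)} = p$ ($k{\left(p \right)} = 3 + \left(-3 + p\right) = p$)
$\left(5643 + k{\left(Y{\left(-11,-6 \right)} \right)}\right) \left(-17130 + 38472\right) = \left(5643 + \left(16 + 4 \left(-6\right)\right)\right) \left(-17130 + 38472\right) = \left(5643 + \left(16 - 24\right)\right) 21342 = \left(5643 - 8\right) 21342 = 5635 \cdot 21342 = 120262170$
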